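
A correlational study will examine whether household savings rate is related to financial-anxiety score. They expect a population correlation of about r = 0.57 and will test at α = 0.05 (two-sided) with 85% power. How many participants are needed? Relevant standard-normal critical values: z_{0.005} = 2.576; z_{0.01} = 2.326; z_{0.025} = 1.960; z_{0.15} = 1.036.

Fisher's z: C = ½·ln((1+r)/(1−r)) = ½·ln(3.6512) = 0.6475.
n = ((z_{α/2} + z_β)/C)² + 3.
(1.960 + 1.036) / 0.6475 = 2.996 / 0.6475 = 4.627.
n = 4.627² + 3 = 21.41 + 3 = 24.4.
Round up.

n = 25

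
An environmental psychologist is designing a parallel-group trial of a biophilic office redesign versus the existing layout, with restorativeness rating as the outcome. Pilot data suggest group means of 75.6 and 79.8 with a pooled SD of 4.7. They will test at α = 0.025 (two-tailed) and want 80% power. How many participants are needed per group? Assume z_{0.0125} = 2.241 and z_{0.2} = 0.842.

Cohen's d = |M₁ − M₂| / SD_pooled = |75.6 − 79.8| / 4.7 = 4.2 / 4.7 = 0.894.
For two independent groups with equal n: n = 2·((z_{α/2} + z_β) / d)².
z_{α/2} + z_β = 2.241 + 0.842 = 3.083.
n = 2 × (3.083 / 0.894)² = 2 × 3.449² = 2 × 11.89 = 23.8.
Round up to the next whole participant.

n = 24 per group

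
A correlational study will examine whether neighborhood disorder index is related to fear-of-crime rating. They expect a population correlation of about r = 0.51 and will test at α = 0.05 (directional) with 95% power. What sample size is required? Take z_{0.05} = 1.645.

Fisher's z: C = ½·ln((1+r)/(1−r)) = ½·ln(3.0816) = 0.5627.
n = ((z_{α} + z_β)/C)² + 3.
(1.645 + 1.645) / 0.5627 = 3.290 / 0.5627 = 5.847.
n = 5.847² + 3 = 34.19 + 3 = 37.2.
Round up.

n = 38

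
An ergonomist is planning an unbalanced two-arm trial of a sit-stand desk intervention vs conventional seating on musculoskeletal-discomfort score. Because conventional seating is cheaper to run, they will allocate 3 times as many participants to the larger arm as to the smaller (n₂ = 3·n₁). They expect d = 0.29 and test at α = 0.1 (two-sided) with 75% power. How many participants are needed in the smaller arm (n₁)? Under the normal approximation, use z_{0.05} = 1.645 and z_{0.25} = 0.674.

With allocation ratio k = n₂/n₁ = 3, Var(x̄₁−x̄₂) = σ²(1/n₁ + 1/(k·n₁)) = σ²·(k+1)/(k·n₁).
So n₁ = (1 + 1/k)·((z_{α/2} + z_β)/d)² = 1.333 × (2.319/0.29)².
n₁ = 1.333 × 63.94 = 85.3.
Round up: n₁ = 86, giving n₂ = 3 × 86 = 258.

n₁ = 86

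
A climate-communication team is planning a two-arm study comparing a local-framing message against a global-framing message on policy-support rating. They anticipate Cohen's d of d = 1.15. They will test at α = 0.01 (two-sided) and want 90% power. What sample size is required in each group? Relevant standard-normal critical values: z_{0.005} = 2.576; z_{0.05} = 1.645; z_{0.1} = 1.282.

n = 23 per group

For two independent groups with equal n: n = 2·((z_{α/2} + z_β) / d)².
z_{α/2} + z_β = 2.576 + 1.282 = 3.858.
n = 2 × (3.858 / 1.15)² = 2 × 3.355² = 2 × 11.25 = 22.5.
Round up to the next whole participant.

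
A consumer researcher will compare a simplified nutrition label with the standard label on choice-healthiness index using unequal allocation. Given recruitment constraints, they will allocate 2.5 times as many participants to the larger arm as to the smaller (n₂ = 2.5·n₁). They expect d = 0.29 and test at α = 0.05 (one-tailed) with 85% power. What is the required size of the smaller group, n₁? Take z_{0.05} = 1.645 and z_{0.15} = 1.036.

n₁ = 120

With allocation ratio k = n₂/n₁ = 2.5, Var(x̄₁−x̄₂) = σ²(1/n₁ + 1/(k·n₁)) = σ²·(k+1)/(k·n₁).
So n₁ = (1 + 1/k)·((z_{α} + z_β)/d)² = 1.400 × (2.681/0.29)².
n₁ = 1.400 × 85.47 = 119.7.
Round up: n₁ = 120, giving n₂ = 2.5 × 120 = 300.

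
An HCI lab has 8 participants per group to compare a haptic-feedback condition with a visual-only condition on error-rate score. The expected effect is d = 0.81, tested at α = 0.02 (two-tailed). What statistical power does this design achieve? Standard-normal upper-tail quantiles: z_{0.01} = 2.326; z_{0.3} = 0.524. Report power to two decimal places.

For two equal groups, power = Φ(d·√(n/2) − z_{α/2}).
d·√(n/2) = 0.81 × √(8/2) = 0.81 × 2.000 = 1.620.
z_β = 1.620 − 2.326 = -0.706.
Power = Φ(-0.706) = 0.240.

power ≈ 0.24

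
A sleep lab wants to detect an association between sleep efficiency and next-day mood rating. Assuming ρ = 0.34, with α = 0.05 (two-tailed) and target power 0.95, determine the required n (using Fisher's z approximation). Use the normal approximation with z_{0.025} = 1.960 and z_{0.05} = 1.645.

Fisher's z: C = ½·ln((1+r)/(1−r)) = ½·ln(2.0303) = 0.3541.
n = ((z_{α/2} + z_β)/C)² + 3.
(1.960 + 1.645) / 0.3541 = 3.605 / 0.3541 = 10.181.
n = 10.181² + 3 = 103.65 + 3 = 106.6.
Round up.

n = 107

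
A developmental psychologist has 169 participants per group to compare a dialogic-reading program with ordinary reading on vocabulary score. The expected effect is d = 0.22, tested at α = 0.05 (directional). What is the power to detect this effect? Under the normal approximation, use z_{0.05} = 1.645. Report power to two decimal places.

power ≈ 0.65

For two equal groups, power = Φ(d·√(n/2) − z_{α}).
d·√(n/2) = 0.22 × √(169/2) = 0.22 × 9.192 = 2.022.
z_β = 2.022 − 1.645 = 0.377.
Power = Φ(0.377) = 0.647.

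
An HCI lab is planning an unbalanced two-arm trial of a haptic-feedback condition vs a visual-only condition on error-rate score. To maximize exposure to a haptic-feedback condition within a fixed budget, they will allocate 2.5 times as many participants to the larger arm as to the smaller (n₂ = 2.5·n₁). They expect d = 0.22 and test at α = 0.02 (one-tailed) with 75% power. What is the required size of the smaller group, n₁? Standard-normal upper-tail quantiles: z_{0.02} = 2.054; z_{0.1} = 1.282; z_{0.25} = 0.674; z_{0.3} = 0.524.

n₁ = 216

With allocation ratio k = n₂/n₁ = 2.5, Var(x̄₁−x̄₂) = σ²(1/n₁ + 1/(k·n₁)) = σ²·(k+1)/(k·n₁).
So n₁ = (1 + 1/k)·((z_{α} + z_β)/d)² = 1.400 × (2.728/0.22)².
n₁ = 1.400 × 153.76 = 215.3.
Round up: n₁ = 216, giving n₂ = 2.5 × 216 = 540.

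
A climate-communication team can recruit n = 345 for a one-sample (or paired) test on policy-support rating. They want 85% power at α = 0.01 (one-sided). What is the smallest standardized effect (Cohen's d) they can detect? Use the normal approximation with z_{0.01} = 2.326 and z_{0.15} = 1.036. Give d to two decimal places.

d_min ≈ 0.18

For a single sample (or paired design) of n = 345: d_min = (z_{α} + z_β)/√n.
z-sum = 2.326 + 1.036 = 3.362.
d_min = 3.362 / √345 = 3.362 / 18.574 = 0.181.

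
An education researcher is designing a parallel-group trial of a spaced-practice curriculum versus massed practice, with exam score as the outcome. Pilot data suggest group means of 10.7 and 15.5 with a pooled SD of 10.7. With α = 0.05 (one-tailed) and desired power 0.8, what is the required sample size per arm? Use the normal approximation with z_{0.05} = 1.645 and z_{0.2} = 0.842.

n = 62 per group

Cohen's d = |M₁ − M₂| / SD_pooled = |10.7 − 15.5| / 10.7 = 4.8 / 10.7 = 0.449.
For two independent groups with equal n: n = 2·((z_{α} + z_β) / d)².
z_{α} + z_β = 1.645 + 0.842 = 2.487.
n = 2 × (2.487 / 0.449)² = 2 × 5.539² = 2 × 30.68 = 61.4.
Round up to the next whole participant.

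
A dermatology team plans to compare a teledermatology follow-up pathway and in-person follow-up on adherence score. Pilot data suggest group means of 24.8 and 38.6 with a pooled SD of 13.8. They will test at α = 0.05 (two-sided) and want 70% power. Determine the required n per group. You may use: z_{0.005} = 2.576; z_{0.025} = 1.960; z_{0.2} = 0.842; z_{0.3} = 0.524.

n = 13 per group

Cohen's d = |M₁ − M₂| / SD_pooled = |24.8 − 38.6| / 13.8 = 13.8 / 13.8 = 1.000.
For two independent groups with equal n: n = 2·((z_{α/2} + z_β) / d)².
z_{α/2} + z_β = 1.960 + 0.524 = 2.484.
n = 2 × (2.484 / 1.000)² = 2 × 2.484² = 2 × 6.17 = 12.3.
Round up to the next whole participant.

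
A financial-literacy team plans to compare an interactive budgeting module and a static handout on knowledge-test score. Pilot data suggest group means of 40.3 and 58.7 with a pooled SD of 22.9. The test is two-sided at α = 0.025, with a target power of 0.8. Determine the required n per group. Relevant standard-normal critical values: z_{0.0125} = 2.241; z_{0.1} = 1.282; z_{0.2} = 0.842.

Cohen's d = |M₁ − M₂| / SD_pooled = |40.3 − 58.7| / 22.9 = 18.4 / 22.9 = 0.803.
For two independent groups with equal n: n = 2·((z_{α/2} + z_β) / d)².
z_{α/2} + z_β = 2.241 + 0.842 = 3.083.
n = 2 × (3.083 / 0.803)² = 2 × 3.839² = 2 × 14.74 = 29.5.
Round up to the next whole participant.

n = 30 per group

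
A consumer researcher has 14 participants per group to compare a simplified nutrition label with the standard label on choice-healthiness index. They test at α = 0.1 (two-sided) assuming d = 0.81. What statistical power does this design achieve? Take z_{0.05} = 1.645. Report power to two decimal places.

power ≈ 0.69

For two equal groups, power = Φ(d·√(n/2) − z_{α/2}).
d·√(n/2) = 0.81 × √(14/2) = 0.81 × 2.646 = 2.143.
z_β = 2.143 − 1.645 = 0.498.
Power = Φ(0.498) = 0.691.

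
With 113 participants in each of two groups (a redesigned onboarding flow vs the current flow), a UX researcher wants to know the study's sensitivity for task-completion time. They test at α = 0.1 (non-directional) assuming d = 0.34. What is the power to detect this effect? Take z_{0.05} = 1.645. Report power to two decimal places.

power ≈ 0.82

For two equal groups, power = Φ(d·√(n/2) − z_{α/2}).
d·√(n/2) = 0.34 × √(113/2) = 0.34 × 7.517 = 2.556.
z_β = 2.556 − 1.645 = 0.911.
Power = Φ(0.911) = 0.819.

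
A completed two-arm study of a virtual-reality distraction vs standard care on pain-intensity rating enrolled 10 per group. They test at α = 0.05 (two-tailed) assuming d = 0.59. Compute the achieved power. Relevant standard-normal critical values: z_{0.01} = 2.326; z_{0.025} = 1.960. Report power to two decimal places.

power ≈ 0.26

For two equal groups, power = Φ(d·√(n/2) − z_{α/2}).
d·√(n/2) = 0.59 × √(10/2) = 0.59 × 2.236 = 1.319.
z_β = 1.319 − 1.960 = -0.641.
Power = Φ(-0.641) = 0.261.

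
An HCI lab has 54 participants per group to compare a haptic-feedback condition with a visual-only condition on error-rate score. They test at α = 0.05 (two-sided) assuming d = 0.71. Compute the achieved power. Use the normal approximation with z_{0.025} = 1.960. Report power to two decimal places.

power ≈ 0.96

For two equal groups, power = Φ(d·√(n/2) − z_{α/2}).
d·√(n/2) = 0.71 × √(54/2) = 0.71 × 5.196 = 3.689.
z_β = 3.689 − 1.960 = 1.729.
Power = Φ(1.729) = 0.958.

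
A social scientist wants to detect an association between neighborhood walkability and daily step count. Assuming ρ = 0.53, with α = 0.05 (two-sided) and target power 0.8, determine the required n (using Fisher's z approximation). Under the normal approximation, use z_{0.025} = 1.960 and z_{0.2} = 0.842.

n = 26

Fisher's z: C = ½·ln((1+r)/(1−r)) = ½·ln(3.2553) = 0.5901.
n = ((z_{α/2} + z_β)/C)² + 3.
(1.960 + 0.842) / 0.5901 = 2.802 / 0.5901 = 4.748.
n = 4.748² + 3 = 22.55 + 3 = 25.5.
Round up.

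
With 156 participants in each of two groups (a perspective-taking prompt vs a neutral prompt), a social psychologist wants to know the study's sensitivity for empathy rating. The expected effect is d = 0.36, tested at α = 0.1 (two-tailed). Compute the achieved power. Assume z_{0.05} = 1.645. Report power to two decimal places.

power ≈ 0.94

For two equal groups, power = Φ(d·√(n/2) − z_{α/2}).
d·√(n/2) = 0.36 × √(156/2) = 0.36 × 8.832 = 3.179.
z_β = 3.179 − 1.645 = 1.534.
Power = Φ(1.534) = 0.938.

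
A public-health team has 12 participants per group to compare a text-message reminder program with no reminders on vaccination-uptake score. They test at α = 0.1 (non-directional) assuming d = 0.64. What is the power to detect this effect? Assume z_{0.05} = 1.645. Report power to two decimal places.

For two equal groups, power = Φ(d·√(n/2) − z_{α/2}).
d·√(n/2) = 0.64 × √(12/2) = 0.64 × 2.449 = 1.568.
z_β = 1.568 − 1.645 = -0.077.
Power = Φ(-0.077) = 0.469.

power ≈ 0.47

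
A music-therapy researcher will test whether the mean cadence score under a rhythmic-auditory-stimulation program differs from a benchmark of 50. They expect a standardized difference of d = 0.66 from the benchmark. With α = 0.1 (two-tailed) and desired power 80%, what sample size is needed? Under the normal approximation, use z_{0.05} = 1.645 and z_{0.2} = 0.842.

n = 15

For a one-sample test: n = ((z_{α/2} + z_β) / d)².
z_{α/2} + z_β = 1.645 + 0.842 = 2.487.
n = (2.487 / 0.66)² = 3.768² = 14.20.
Round up.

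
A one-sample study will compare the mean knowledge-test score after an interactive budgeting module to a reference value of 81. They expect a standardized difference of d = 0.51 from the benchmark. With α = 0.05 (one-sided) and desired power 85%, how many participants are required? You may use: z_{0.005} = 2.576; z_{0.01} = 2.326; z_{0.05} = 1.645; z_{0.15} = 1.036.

For a one-sample test: n = ((z_{α} + z_β) / d)².
z_{α} + z_β = 1.645 + 1.036 = 2.681.
n = (2.681 / 0.51)² = 5.257² = 27.63.
Round up.

n = 28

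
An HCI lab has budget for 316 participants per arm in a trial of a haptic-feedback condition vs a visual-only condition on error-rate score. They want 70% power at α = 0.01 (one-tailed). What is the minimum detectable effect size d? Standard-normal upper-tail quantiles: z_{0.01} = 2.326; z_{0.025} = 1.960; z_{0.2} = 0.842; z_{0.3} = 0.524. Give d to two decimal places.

For two independent groups of n = 316 each: d_min = (z_{α} + z_β)·√(2/n).
z-sum = 2.326 + 0.524 = 2.850.
d_min = 2.850 × √(2/316) = 2.850 × 0.0796 = 0.227.

d_min ≈ 0.23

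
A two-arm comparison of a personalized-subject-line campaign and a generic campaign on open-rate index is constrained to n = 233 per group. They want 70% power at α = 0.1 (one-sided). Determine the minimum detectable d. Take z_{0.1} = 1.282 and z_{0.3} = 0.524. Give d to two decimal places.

d_min ≈ 0.17

For two independent groups of n = 233 each: d_min = (z_{α} + z_β)·√(2/n).
z-sum = 1.282 + 0.524 = 1.806.
d_min = 1.806 × √(2/233) = 1.806 × 0.0926 = 0.167.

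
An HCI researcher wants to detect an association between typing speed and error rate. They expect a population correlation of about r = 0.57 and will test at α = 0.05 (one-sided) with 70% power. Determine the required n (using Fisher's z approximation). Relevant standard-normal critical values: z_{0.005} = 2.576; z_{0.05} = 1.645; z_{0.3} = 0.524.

Fisher's z: C = ½·ln((1+r)/(1−r)) = ½·ln(3.6512) = 0.6475.
n = ((z_{α} + z_β)/C)² + 3.
(1.645 + 0.524) / 0.6475 = 2.169 / 0.6475 = 3.350.
n = 3.350² + 3 = 11.22 + 3 = 14.2.
Round up.

n = 15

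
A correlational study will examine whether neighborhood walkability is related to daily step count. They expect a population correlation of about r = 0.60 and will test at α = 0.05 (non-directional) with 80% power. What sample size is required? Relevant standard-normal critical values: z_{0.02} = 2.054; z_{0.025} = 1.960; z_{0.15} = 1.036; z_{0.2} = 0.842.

n = 20

Fisher's z: C = ½·ln((1+r)/(1−r)) = ½·ln(4.0000) = 0.6931.
n = ((z_{α/2} + z_β)/C)² + 3.
(1.960 + 0.842) / 0.6931 = 2.802 / 0.6931 = 4.043.
n = 4.043² + 3 = 16.34 + 3 = 19.3.
Round up.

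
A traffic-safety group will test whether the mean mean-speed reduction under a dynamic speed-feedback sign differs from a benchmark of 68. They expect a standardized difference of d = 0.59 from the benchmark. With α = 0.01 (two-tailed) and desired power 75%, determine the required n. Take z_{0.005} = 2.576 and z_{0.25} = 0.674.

For a one-sample test: n = ((z_{α/2} + z_β) / d)².
z_{α/2} + z_β = 2.576 + 0.674 = 3.250.
n = (3.250 / 0.59)² = 5.508² = 30.34.
Round up.

n = 31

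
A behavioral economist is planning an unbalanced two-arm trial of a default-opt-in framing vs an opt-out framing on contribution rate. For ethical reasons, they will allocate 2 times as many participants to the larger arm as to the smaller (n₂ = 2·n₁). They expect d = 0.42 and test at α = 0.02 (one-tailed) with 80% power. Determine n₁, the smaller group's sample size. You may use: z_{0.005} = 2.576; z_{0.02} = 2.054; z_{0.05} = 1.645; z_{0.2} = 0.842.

n₁ = 72

With allocation ratio k = n₂/n₁ = 2, Var(x̄₁−x̄₂) = σ²(1/n₁ + 1/(k·n₁)) = σ²·(k+1)/(k·n₁).
So n₁ = (1 + 1/k)·((z_{α} + z_β)/d)² = 1.500 × (2.896/0.42)².
n₁ = 1.500 × 47.54 = 71.3.
Round up: n₁ = 72, giving n₂ = 2 × 72 = 144.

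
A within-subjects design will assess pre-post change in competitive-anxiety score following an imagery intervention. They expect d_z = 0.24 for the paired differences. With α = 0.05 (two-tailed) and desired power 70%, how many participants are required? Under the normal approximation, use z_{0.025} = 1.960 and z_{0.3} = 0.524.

n = 108 pairs

For a paired (one-sample on differences) test: n = ((z_{α/2} + z_β) / d)².
z_{α/2} + z_β = 1.960 + 0.524 = 2.484.
n = (2.484 / 0.24)² = 10.350² = 107.12.
Round up.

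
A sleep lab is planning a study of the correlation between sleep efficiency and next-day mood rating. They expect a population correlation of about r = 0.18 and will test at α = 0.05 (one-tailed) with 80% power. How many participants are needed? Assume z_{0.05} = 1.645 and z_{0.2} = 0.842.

n = 190

Fisher's z: C = ½·ln((1+r)/(1−r)) = ½·ln(1.4390) = 0.1820.
n = ((z_{α} + z_β)/C)² + 3.
(1.645 + 0.842) / 0.1820 = 2.487 / 0.1820 = 13.665.
n = 13.665² + 3 = 186.73 + 3 = 189.7.
Round up.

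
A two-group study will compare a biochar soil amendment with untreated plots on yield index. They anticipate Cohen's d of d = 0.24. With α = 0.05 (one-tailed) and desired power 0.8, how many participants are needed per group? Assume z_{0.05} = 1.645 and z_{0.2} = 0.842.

n = 215 per group

For two independent groups with equal n: n = 2·((z_{α} + z_β) / d)².
z_{α} + z_β = 1.645 + 0.842 = 2.487.
n = 2 × (2.487 / 0.24)² = 2 × 10.363² = 2 × 107.38 = 214.8.
Round up to the next whole participant.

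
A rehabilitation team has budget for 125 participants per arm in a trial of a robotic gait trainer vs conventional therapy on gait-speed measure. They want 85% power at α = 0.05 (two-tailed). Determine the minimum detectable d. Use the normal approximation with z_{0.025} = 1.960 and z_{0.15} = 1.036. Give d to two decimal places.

d_min ≈ 0.38

For two independent groups of n = 125 each: d_min = (z_{α/2} + z_β)·√(2/n).
z-sum = 1.960 + 1.036 = 2.996.
d_min = 2.996 × √(2/125) = 2.996 × 0.1265 = 0.379.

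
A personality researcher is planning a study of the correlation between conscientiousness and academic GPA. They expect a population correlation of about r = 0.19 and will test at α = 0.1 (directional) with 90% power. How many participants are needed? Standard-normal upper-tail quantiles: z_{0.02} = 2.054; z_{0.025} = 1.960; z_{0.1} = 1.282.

n = 181

Fisher's z: C = ½·ln((1+r)/(1−r)) = ½·ln(1.4691) = 0.1923.
n = ((z_{α} + z_β)/C)² + 3.
(1.282 + 1.282) / 0.1923 = 2.564 / 0.1923 = 13.333.
n = 13.333² + 3 = 177.78 + 3 = 180.8.
Round up.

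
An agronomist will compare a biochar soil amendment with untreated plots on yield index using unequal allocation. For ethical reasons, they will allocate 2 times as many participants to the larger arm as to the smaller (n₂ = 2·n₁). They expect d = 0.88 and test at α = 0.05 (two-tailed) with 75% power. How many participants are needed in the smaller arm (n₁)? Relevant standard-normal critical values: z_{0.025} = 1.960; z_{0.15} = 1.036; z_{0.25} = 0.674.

With allocation ratio k = n₂/n₁ = 2, Var(x̄₁−x̄₂) = σ²(1/n₁ + 1/(k·n₁)) = σ²·(k+1)/(k·n₁).
So n₁ = (1 + 1/k)·((z_{α/2} + z_β)/d)² = 1.500 × (2.634/0.88)².
n₁ = 1.500 × 8.96 = 13.4.
Round up: n₁ = 14, giving n₂ = 2 × 14 = 28.

n₁ = 14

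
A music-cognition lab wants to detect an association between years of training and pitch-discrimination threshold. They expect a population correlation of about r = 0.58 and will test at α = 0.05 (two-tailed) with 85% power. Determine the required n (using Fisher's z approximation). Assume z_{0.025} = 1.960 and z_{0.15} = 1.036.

n = 24

Fisher's z: C = ½·ln((1+r)/(1−r)) = ½·ln(3.7619) = 0.6625.
n = ((z_{α/2} + z_β)/C)² + 3.
(1.960 + 1.036) / 0.6625 = 2.996 / 0.6625 = 4.522.
n = 4.522² + 3 = 20.45 + 3 = 23.5.
Round up.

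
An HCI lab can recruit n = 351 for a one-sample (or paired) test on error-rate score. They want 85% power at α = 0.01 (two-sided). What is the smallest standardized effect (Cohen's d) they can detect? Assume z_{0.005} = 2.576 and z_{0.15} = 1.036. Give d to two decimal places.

For a single sample (or paired design) of n = 351: d_min = (z_{α/2} + z_β)/√n.
z-sum = 2.576 + 1.036 = 3.612.
d_min = 3.612 / √351 = 3.612 / 18.735 = 0.193.

d_min ≈ 0.19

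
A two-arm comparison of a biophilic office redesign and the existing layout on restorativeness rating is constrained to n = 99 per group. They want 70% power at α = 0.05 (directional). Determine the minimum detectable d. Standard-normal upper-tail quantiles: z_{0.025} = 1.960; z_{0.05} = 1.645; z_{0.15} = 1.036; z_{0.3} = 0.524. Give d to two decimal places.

For two independent groups of n = 99 each: d_min = (z_{α} + z_β)·√(2/n).
z-sum = 1.645 + 0.524 = 2.169.
d_min = 2.169 × √(2/99) = 2.169 × 0.1421 = 0.308.

d_min ≈ 0.31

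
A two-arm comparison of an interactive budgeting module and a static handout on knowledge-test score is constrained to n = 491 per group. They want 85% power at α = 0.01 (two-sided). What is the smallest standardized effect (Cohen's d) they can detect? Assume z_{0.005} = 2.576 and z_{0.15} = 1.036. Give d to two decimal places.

For two independent groups of n = 491 each: d_min = (z_{α/2} + z_β)·√(2/n).
z-sum = 2.576 + 1.036 = 3.612.
d_min = 3.612 × √(2/491) = 3.612 × 0.0638 = 0.231.

d_min ≈ 0.23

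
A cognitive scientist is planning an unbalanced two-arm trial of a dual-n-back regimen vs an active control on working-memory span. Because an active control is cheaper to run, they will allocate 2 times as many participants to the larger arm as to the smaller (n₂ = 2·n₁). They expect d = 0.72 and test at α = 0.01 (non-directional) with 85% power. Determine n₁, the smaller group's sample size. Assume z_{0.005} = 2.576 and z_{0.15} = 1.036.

n₁ = 38

With allocation ratio k = n₂/n₁ = 2, Var(x̄₁−x̄₂) = σ²(1/n₁ + 1/(k·n₁)) = σ²·(k+1)/(k·n₁).
So n₁ = (1 + 1/k)·((z_{α/2} + z_β)/d)² = 1.500 × (3.612/0.72)².
n₁ = 1.500 × 25.17 = 37.8.
Round up: n₁ = 38, giving n₂ = 2 × 38 = 76.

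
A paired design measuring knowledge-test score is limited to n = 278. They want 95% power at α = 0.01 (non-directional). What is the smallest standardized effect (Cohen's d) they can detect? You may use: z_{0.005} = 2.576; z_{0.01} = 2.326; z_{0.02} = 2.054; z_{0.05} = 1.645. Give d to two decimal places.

For a single sample (or paired design) of n = 278: d_min = (z_{α/2} + z_β)/√n.
z-sum = 2.576 + 1.645 = 4.221.
d_min = 4.221 / √278 = 4.221 / 16.673 = 0.253.

d_min ≈ 0.25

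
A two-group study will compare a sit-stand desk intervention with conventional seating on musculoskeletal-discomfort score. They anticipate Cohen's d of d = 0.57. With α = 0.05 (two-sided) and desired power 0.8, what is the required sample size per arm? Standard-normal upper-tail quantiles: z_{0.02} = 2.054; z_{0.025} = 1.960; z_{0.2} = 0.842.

For two independent groups with equal n: n = 2·((z_{α/2} + z_β) / d)².
z_{α/2} + z_β = 1.960 + 0.842 = 2.802.
n = 2 × (2.802 / 0.57)² = 2 × 4.916² = 2 × 24.16 = 48.3.
Round up to the next whole participant.

n = 49 per group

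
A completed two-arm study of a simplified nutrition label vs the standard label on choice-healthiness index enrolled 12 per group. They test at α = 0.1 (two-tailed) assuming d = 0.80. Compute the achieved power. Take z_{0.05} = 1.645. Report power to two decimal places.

power ≈ 0.62

For two equal groups, power = Φ(d·√(n/2) − z_{α/2}).
d·√(n/2) = 0.80 × √(12/2) = 0.80 × 2.449 = 1.960.
z_β = 1.960 − 1.645 = 0.315.
Power = Φ(0.315) = 0.623.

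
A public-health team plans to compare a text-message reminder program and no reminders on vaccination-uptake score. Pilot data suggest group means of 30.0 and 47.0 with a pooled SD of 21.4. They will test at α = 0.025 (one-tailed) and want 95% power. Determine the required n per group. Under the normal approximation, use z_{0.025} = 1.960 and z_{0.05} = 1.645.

Cohen's d = |M₁ − M₂| / SD_pooled = |30.0 − 47.0| / 21.4 = 17.0 / 21.4 = 0.794.
For two independent groups with equal n: n = 2·((z_{α} + z_β) / d)².
z_{α} + z_β = 1.960 + 1.645 = 3.605.
n = 2 × (3.605 / 0.794)² = 2 × 4.540² = 2 × 20.61 = 41.2.
Round up to the next whole participant.

n = 42 per group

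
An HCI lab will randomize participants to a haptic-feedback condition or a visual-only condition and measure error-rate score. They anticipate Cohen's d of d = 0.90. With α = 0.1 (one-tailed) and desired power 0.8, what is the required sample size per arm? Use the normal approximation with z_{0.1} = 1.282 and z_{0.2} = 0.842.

For two independent groups with equal n: n = 2·((z_{α} + z_β) / d)².
z_{α} + z_β = 1.282 + 0.842 = 2.124.
n = 2 × (2.124 / 0.90)² = 2 × 2.360² = 2 × 5.57 = 11.1.
Round up to the next whole participant.

n = 12 per group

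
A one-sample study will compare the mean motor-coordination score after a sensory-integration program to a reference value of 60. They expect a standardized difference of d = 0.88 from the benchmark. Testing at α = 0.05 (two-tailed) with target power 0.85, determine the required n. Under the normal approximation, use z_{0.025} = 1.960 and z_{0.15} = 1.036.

n = 12

For a one-sample test: n = ((z_{α/2} + z_β) / d)².
z_{α/2} + z_β = 1.960 + 1.036 = 2.996.
n = (2.996 / 0.88)² = 3.405² = 11.59.
Round up.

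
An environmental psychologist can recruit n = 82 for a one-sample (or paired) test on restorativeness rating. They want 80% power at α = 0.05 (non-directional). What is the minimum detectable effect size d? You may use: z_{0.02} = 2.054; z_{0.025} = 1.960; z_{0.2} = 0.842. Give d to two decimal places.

d_min ≈ 0.31

For a single sample (or paired design) of n = 82: d_min = (z_{α/2} + z_β)/√n.
z-sum = 1.960 + 0.842 = 2.802.
d_min = 2.802 / √82 = 2.802 / 9.055 = 0.309.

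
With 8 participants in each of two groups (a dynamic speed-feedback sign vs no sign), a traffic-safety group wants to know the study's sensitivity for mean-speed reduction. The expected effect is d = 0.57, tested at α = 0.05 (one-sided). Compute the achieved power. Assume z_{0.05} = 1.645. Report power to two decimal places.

power ≈ 0.31

For two equal groups, power = Φ(d·√(n/2) − z_{α}).
d·√(n/2) = 0.57 × √(8/2) = 0.57 × 2.000 = 1.140.
z_β = 1.140 − 1.645 = -0.505.
Power = Φ(-0.505) = 0.307.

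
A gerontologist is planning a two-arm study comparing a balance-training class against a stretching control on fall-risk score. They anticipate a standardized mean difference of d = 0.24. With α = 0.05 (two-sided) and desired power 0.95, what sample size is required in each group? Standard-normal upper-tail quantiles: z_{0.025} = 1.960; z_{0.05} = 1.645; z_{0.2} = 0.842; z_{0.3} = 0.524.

For two independent groups with equal n: n = 2·((z_{α/2} + z_β) / d)².
z_{α/2} + z_β = 1.960 + 1.645 = 3.605.
n = 2 × (3.605 / 0.24)² = 2 × 15.021² = 2 × 225.63 = 451.3.
Round up to the next whole participant.

n = 452 per group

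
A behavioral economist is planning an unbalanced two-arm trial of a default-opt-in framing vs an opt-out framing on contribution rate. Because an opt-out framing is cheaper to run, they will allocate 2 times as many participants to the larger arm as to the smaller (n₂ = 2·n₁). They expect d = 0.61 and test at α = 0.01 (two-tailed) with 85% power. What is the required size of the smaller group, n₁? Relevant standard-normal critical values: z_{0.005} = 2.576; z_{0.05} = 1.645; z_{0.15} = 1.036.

With allocation ratio k = n₂/n₁ = 2, Var(x̄₁−x̄₂) = σ²(1/n₁ + 1/(k·n₁)) = σ²·(k+1)/(k·n₁).
So n₁ = (1 + 1/k)·((z_{α/2} + z_β)/d)² = 1.500 × (3.612/0.61)².
n₁ = 1.500 × 35.06 = 52.6.
Round up: n₁ = 53, giving n₂ = 2 × 53 = 106.

n₁ = 53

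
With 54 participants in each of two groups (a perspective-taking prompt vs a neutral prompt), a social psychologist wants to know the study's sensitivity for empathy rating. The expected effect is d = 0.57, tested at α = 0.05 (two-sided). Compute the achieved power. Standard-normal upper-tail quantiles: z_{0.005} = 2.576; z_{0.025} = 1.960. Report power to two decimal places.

For two equal groups, power = Φ(d·√(n/2) − z_{α/2}).
d·√(n/2) = 0.57 × √(54/2) = 0.57 × 5.196 = 2.962.
z_β = 2.962 − 1.960 = 1.002.
Power = Φ(1.002) = 0.842.

power ≈ 0.84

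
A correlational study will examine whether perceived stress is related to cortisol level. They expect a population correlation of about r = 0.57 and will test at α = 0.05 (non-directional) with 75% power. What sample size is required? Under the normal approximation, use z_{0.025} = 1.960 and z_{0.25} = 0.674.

Fisher's z: C = ½·ln((1+r)/(1−r)) = ½·ln(3.6512) = 0.6475.
n = ((z_{α/2} + z_β)/C)² + 3.
(1.960 + 0.674) / 0.6475 = 2.634 / 0.6475 = 4.068.
n = 4.068² + 3 = 16.55 + 3 = 19.5.
Round up.

n = 20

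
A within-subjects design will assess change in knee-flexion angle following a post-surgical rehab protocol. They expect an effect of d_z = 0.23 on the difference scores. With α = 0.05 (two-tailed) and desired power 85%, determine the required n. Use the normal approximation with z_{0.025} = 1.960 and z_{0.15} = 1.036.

n = 170 pairs

For a paired (one-sample on differences) test: n = ((z_{α/2} + z_β) / d)².
z_{α/2} + z_β = 1.960 + 1.036 = 2.996.
n = (2.996 / 0.23)² = 13.026² = 169.68.
Round up.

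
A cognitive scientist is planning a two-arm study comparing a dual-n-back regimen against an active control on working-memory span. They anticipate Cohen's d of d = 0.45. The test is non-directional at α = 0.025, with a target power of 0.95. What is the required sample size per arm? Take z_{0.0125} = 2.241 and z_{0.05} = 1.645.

For two independent groups with equal n: n = 2·((z_{α/2} + z_β) / d)².
z_{α/2} + z_β = 2.241 + 1.645 = 3.886.
n = 2 × (3.886 / 0.45)² = 2 × 8.636² = 2 × 74.57 = 149.1.
Round up to the next whole participant.

n = 150 per group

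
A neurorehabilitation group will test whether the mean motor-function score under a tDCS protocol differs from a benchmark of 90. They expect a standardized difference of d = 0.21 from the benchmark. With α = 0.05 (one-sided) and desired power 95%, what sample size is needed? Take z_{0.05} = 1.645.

n = 246

For a one-sample test: n = ((z_{α} + z_β) / d)².
z_{α} + z_β = 1.645 + 1.645 = 3.290.
n = (3.290 / 0.21)² = 15.667² = 245.44.
Round up.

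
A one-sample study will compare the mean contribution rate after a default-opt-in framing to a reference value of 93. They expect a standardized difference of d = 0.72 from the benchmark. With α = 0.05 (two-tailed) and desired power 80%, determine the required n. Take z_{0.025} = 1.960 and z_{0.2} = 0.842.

n = 16

For a one-sample test: n = ((z_{α/2} + z_β) / d)².
z_{α/2} + z_β = 1.960 + 0.842 = 2.802.
n = (2.802 / 0.72)² = 3.892² = 15.15.
Round up.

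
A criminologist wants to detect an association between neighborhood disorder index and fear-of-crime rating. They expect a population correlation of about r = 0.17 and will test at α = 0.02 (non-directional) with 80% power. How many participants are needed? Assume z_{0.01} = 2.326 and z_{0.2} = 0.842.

Fisher's z: C = ½·ln((1+r)/(1−r)) = ½·ln(1.4096) = 0.1717.
n = ((z_{α/2} + z_β)/C)² + 3.
(2.326 + 0.842) / 0.1717 = 3.168 / 0.1717 = 18.451.
n = 18.451² + 3 = 340.43 + 3 = 343.4.
Round up.

n = 344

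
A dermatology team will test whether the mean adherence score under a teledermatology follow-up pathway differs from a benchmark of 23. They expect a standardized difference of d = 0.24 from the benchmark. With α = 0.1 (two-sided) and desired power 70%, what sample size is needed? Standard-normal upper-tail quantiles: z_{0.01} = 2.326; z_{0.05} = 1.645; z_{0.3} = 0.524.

For a one-sample test: n = ((z_{α/2} + z_β) / d)².
z_{α/2} + z_β = 1.645 + 0.524 = 2.169.
n = (2.169 / 0.24)² = 9.037² = 81.68.
Round up.

n = 82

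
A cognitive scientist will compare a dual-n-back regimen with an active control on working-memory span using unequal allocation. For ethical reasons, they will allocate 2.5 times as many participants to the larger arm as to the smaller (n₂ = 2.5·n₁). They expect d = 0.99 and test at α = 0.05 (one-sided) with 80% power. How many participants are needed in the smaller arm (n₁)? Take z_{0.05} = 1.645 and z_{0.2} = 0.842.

n₁ = 9

With allocation ratio k = n₂/n₁ = 2.5, Var(x̄₁−x̄₂) = σ²(1/n₁ + 1/(k·n₁)) = σ²·(k+1)/(k·n₁).
So n₁ = (1 + 1/k)·((z_{α} + z_β)/d)² = 1.400 × (2.487/0.99)².
n₁ = 1.400 × 6.31 = 8.8.
Round up: n₁ = 9, giving n₂ = ⌈2.5 × 9⌉ = ⌈22.5⌉ = 23.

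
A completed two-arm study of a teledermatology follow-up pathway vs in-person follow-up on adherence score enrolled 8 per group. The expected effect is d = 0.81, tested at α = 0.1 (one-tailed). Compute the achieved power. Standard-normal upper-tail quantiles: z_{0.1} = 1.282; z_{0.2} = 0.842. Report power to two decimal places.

power ≈ 0.63

For two equal groups, power = Φ(d·√(n/2) − z_{α}).
d·√(n/2) = 0.81 × √(8/2) = 0.81 × 2.000 = 1.620.
z_β = 1.620 − 1.282 = 0.338.
Power = Φ(0.338) = 0.632.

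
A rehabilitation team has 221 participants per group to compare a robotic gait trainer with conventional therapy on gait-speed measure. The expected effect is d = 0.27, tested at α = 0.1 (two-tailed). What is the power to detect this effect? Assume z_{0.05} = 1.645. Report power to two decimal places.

For two equal groups, power = Φ(d·√(n/2) − z_{α/2}).
d·√(n/2) = 0.27 × √(221/2) = 0.27 × 10.512 = 2.838.
z_β = 2.838 − 1.645 = 1.193.
Power = Φ(1.193) = 0.884.

power ≈ 0.88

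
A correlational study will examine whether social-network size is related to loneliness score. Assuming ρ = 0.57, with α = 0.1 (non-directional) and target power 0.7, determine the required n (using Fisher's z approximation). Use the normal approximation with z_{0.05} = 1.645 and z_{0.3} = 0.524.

n = 15

Fisher's z: C = ½·ln((1+r)/(1−r)) = ½·ln(3.6512) = 0.6475.
n = ((z_{α/2} + z_β)/C)² + 3.
(1.645 + 0.524) / 0.6475 = 2.169 / 0.6475 = 3.350.
n = 3.350² + 3 = 11.22 + 3 = 14.2.
Round up.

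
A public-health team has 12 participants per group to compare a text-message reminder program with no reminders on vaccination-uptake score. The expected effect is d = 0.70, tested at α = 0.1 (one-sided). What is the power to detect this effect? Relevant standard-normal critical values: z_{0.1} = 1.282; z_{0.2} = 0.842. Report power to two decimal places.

power ≈ 0.67

For two equal groups, power = Φ(d·√(n/2) − z_{α}).
d·√(n/2) = 0.70 × √(12/2) = 0.70 × 2.449 = 1.715.
z_β = 1.715 − 1.282 = 0.433.
Power = Φ(0.433) = 0.667.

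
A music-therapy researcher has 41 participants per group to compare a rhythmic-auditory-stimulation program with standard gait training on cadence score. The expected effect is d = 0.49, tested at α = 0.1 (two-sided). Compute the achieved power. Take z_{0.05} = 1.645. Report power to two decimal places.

For two equal groups, power = Φ(d·√(n/2) − z_{α/2}).
d·√(n/2) = 0.49 × √(41/2) = 0.49 × 4.528 = 2.219.
z_β = 2.219 − 1.645 = 0.574.
Power = Φ(0.574) = 0.717.

power ≈ 0.72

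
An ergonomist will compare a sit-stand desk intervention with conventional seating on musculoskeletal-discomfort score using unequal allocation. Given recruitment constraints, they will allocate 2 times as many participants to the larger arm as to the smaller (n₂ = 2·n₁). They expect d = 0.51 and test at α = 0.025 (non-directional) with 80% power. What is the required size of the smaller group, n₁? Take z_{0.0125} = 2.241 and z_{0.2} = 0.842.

With allocation ratio k = n₂/n₁ = 2, Var(x̄₁−x̄₂) = σ²(1/n₁ + 1/(k·n₁)) = σ²·(k+1)/(k·n₁).
So n₁ = (1 + 1/k)·((z_{α/2} + z_β)/d)² = 1.500 × (3.083/0.51)².
n₁ = 1.500 × 36.54 = 54.8.
Round up: n₁ = 55, giving n₂ = 2 × 55 = 110.

n₁ = 55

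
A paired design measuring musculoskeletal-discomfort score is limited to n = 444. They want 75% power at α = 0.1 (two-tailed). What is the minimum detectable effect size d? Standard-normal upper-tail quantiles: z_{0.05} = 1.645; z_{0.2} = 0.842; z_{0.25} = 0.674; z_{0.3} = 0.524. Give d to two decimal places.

For a single sample (or paired design) of n = 444: d_min = (z_{α/2} + z_β)/√n.
z-sum = 1.645 + 0.674 = 2.319.
d_min = 2.319 / √444 = 2.319 / 21.071 = 0.110.

d_min ≈ 0.11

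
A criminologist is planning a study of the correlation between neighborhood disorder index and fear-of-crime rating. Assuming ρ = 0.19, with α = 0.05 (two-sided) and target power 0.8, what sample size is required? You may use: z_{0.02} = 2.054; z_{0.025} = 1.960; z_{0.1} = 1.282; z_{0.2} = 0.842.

Fisher's z: C = ½·ln((1+r)/(1−r)) = ½·ln(1.4691) = 0.1923.
n = ((z_{α/2} + z_β)/C)² + 3.
(1.960 + 0.842) / 0.1923 = 2.802 / 0.1923 = 14.571.
n = 14.571² + 3 = 212.31 + 3 = 215.3.
Round up.

n = 216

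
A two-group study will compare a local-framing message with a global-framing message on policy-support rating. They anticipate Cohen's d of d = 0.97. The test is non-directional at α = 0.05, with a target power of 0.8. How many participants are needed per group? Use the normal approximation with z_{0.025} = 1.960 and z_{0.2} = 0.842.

n = 17 per group

For two independent groups with equal n: n = 2·((z_{α/2} + z_β) / d)².
z_{α/2} + z_β = 1.960 + 0.842 = 2.802.
n = 2 × (2.802 / 0.97)² = 2 × 2.889² = 2 × 8.34 = 16.7.
Round up to the next whole participant.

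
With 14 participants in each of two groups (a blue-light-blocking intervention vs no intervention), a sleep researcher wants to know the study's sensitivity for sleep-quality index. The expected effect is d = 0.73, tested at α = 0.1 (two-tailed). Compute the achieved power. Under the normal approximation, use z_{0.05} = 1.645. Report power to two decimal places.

power ≈ 0.61

For two equal groups, power = Φ(d·√(n/2) − z_{α/2}).
d·√(n/2) = 0.73 × √(14/2) = 0.73 × 2.646 = 1.931.
z_β = 1.931 − 1.645 = 0.286.
Power = Φ(0.286) = 0.613.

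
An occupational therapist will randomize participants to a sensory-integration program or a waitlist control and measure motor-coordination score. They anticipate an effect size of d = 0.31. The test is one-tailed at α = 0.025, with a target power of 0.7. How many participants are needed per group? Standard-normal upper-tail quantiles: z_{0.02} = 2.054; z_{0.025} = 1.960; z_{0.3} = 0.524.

For two independent groups with equal n: n = 2·((z_{α} + z_β) / d)².
z_{α} + z_β = 1.960 + 0.524 = 2.484.
n = 2 × (2.484 / 0.31)² = 2 × 8.013² = 2 × 64.21 = 128.4.
Round up to the next whole participant.

n = 129 per group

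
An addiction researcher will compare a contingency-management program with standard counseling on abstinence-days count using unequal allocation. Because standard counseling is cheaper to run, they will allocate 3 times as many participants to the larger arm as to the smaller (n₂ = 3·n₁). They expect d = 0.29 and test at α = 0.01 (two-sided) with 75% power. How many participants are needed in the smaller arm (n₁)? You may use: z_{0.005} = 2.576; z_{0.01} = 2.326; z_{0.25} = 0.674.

With allocation ratio k = n₂/n₁ = 3, Var(x̄₁−x̄₂) = σ²(1/n₁ + 1/(k·n₁)) = σ²·(k+1)/(k·n₁).
So n₁ = (1 + 1/k)·((z_{α/2} + z_β)/d)² = 1.333 × (3.250/0.29)².
n₁ = 1.333 × 125.59 = 167.5.
Round up: n₁ = 168, giving n₂ = 3 × 168 = 504.

n₁ = 168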